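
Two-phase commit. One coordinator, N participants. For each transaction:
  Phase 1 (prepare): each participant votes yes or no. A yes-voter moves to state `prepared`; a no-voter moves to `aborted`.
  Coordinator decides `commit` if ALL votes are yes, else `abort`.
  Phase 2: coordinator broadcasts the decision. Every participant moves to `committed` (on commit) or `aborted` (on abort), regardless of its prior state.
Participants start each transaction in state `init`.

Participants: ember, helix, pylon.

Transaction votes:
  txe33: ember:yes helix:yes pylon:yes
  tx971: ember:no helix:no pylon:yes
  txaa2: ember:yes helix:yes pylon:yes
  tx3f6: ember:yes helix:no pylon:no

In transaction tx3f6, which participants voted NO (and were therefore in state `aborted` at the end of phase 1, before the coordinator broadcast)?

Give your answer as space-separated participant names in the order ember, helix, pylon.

Answer: helix pylon

Derivation:
Txn tx3f6 phase 1: ember yes -> prepared; helix no -> aborted; pylon no -> aborted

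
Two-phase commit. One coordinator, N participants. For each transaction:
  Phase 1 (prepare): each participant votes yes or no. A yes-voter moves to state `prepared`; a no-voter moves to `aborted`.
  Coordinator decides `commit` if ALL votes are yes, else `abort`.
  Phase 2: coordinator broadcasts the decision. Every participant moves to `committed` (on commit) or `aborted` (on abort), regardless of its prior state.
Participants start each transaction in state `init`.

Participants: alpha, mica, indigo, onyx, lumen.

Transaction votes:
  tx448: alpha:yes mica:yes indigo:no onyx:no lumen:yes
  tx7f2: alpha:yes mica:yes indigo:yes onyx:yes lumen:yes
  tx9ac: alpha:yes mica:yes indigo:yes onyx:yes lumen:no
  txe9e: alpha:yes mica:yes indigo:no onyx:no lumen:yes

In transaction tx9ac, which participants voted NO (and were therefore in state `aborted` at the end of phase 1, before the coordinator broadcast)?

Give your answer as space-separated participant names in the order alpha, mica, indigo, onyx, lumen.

Answer: lumen

Derivation:
Txn tx9ac phase 1: alpha yes -> prepared; mica yes -> prepared; indigo yes -> prepared; onyx yes -> prepared; lumen no -> aborted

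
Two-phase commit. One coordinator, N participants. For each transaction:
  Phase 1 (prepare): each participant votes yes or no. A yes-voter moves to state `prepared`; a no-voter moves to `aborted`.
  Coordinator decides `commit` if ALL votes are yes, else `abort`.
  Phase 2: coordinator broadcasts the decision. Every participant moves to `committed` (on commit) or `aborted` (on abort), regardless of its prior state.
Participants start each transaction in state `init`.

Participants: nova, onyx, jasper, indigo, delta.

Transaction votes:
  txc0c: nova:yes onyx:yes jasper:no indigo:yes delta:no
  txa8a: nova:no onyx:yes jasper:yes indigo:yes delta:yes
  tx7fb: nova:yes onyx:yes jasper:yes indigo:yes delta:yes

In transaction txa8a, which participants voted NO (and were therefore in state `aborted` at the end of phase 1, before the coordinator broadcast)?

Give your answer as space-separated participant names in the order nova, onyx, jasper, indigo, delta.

Txn txa8a phase 1: nova no -> aborted; onyx yes -> prepared; jasper yes -> prepared; indigo yes -> prepared; delta yes -> prepared

Answer: nova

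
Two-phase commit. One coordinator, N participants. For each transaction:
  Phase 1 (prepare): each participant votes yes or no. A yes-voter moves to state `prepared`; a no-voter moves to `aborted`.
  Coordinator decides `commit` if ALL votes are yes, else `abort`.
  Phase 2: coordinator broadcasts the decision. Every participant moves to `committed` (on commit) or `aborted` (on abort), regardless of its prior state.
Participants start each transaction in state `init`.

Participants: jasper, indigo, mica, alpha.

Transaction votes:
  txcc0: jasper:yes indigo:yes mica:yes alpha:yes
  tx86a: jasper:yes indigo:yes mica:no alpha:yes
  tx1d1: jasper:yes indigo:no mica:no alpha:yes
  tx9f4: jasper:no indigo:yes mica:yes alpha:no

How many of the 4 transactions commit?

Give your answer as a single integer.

txcc0: all yes -> commit (commits=1)
tx86a: no from mica -> abort (commits=1)
tx1d1: no from indigo, mica -> abort (commits=1)
tx9f4: no from jasper, alpha -> abort (commits=1)

Answer: 1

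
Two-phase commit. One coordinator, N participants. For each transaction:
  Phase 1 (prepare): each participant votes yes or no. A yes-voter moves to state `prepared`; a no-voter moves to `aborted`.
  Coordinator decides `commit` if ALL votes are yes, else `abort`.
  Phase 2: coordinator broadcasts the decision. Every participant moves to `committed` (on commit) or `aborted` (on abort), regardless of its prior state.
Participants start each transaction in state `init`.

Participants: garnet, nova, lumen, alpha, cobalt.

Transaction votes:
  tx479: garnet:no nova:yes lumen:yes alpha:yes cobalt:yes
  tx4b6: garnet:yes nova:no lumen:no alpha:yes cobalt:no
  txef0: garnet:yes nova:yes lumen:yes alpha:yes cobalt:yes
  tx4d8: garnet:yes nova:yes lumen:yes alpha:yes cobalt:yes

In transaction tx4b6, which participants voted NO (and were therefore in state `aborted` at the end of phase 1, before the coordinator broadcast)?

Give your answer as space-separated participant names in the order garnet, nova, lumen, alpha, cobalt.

Txn tx4b6 phase 1: garnet yes -> prepared; nova no -> aborted; lumen no -> aborted; alpha yes -> prepared; cobalt no -> aborted

Answer: nova lumen cobalt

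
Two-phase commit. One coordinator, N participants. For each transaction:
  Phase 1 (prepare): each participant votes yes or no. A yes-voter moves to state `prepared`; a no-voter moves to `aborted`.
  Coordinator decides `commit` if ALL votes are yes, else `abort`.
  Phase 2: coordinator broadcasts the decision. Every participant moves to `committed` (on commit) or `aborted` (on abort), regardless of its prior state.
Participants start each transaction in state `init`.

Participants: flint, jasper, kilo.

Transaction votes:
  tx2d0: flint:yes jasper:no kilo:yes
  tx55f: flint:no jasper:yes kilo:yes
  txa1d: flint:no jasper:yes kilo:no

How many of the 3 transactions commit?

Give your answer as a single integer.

tx2d0: no from jasper -> abort (commits=0)
tx55f: no from flint -> abort (commits=0)
txa1d: no from flint, kilo -> abort (commits=0)

Answer: 0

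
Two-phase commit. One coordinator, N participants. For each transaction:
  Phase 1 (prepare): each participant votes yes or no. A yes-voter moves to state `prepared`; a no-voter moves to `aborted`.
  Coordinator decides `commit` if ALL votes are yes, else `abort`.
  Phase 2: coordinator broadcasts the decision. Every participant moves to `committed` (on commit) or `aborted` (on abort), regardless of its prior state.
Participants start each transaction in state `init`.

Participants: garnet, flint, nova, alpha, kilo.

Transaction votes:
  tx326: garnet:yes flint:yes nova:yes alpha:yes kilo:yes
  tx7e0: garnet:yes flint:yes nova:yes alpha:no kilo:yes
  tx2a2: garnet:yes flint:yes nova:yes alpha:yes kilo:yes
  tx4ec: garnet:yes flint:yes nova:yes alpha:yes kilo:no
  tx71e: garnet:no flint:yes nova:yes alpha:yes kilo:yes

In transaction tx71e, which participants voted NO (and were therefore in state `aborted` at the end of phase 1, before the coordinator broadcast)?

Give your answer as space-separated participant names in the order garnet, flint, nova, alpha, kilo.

Txn tx71e phase 1: garnet no -> aborted; flint yes -> prepared; nova yes -> prepared; alpha yes -> prepared; kilo yes -> prepared

Answer: garnet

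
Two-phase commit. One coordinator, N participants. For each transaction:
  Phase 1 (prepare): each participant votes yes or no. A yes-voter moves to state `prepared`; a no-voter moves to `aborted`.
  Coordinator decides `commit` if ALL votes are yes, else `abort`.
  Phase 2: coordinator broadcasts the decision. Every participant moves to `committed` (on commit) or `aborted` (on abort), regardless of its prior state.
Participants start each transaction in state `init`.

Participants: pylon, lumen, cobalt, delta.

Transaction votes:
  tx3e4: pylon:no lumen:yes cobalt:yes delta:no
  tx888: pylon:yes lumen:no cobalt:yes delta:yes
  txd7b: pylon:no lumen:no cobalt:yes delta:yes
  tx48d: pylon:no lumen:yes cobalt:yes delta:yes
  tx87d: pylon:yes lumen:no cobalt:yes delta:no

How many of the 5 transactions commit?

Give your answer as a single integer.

tx3e4: no from pylon, delta -> abort (commits=0)
tx888: no from lumen -> abort (commits=0)
txd7b: no from pylon, lumen -> abort (commits=0)
tx48d: no from pylon -> abort (commits=0)
tx87d: no from lumen, delta -> abort (commits=0)

Answer: 0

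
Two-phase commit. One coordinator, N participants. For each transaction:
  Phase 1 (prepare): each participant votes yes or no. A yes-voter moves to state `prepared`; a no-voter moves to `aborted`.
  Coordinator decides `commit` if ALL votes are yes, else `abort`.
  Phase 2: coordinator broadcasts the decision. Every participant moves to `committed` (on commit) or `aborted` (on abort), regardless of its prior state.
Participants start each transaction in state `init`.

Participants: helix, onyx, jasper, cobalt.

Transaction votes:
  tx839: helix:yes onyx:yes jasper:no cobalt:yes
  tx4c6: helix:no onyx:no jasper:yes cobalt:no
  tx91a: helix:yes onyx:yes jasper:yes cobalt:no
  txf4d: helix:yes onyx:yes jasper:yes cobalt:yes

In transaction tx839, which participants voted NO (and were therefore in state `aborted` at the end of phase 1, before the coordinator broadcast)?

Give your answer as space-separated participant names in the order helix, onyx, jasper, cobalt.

Answer: jasper

Derivation:
Txn tx839 phase 1: helix yes -> prepared; onyx yes -> prepared; jasper no -> aborted; cobalt yes -> prepared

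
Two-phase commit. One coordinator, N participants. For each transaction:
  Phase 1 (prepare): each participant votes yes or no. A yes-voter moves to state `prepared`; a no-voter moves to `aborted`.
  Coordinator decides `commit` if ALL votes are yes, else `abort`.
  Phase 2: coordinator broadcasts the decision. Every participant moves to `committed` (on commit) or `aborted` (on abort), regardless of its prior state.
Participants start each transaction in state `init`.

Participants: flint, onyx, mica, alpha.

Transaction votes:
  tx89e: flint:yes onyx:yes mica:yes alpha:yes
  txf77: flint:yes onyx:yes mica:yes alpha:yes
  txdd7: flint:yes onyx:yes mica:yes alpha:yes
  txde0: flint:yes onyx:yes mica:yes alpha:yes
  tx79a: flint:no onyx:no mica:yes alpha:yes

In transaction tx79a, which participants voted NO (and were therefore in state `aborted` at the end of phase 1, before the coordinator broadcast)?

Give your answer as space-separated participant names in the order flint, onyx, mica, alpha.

Txn tx79a phase 1: flint no -> aborted; onyx no -> aborted; mica yes -> prepared; alpha yes -> prepared

Answer: flint onyx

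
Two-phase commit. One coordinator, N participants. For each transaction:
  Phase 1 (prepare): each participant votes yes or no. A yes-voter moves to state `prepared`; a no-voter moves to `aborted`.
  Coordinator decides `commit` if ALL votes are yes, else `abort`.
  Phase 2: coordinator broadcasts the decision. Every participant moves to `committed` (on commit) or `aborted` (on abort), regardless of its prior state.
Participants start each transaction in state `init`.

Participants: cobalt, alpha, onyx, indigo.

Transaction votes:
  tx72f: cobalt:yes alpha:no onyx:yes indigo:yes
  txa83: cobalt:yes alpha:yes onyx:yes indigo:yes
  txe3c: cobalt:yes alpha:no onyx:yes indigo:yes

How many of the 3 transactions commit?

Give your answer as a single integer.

Answer: 1

Derivation:
tx72f: no from alpha -> abort (commits=0)
txa83: all yes -> commit (commits=1)
txe3c: no from alpha -> abort (commits=1)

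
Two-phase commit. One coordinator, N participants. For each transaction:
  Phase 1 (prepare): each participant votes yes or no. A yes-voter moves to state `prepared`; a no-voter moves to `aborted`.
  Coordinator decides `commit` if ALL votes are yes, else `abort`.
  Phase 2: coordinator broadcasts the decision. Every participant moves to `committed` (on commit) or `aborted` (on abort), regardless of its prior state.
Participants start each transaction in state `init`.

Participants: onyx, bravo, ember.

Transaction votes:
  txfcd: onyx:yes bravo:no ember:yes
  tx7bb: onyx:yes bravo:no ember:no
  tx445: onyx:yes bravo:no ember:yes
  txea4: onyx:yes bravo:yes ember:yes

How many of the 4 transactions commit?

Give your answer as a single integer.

txfcd: no from bravo -> abort (commits=0)
tx7bb: no from bravo, ember -> abort (commits=0)
tx445: no from bravo -> abort (commits=0)
txea4: all yes -> commit (commits=1)

Answer: 1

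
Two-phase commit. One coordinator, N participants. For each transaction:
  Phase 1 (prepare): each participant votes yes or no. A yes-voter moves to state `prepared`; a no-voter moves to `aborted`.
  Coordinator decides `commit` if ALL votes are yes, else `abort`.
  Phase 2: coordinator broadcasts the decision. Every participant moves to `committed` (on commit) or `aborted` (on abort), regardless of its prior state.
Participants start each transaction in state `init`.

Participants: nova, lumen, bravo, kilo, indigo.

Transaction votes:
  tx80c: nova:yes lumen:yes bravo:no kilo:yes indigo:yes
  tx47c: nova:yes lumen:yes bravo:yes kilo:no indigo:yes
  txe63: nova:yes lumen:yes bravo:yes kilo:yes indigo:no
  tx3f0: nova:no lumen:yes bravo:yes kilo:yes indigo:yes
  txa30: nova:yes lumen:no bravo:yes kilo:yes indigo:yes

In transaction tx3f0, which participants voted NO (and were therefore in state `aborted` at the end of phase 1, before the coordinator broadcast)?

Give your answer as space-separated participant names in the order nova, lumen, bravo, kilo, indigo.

Answer: nova

Derivation:
Txn tx3f0 phase 1: nova no -> aborted; lumen yes -> prepared; bravo yes -> prepared; kilo yes -> prepared; indigo yes -> prepared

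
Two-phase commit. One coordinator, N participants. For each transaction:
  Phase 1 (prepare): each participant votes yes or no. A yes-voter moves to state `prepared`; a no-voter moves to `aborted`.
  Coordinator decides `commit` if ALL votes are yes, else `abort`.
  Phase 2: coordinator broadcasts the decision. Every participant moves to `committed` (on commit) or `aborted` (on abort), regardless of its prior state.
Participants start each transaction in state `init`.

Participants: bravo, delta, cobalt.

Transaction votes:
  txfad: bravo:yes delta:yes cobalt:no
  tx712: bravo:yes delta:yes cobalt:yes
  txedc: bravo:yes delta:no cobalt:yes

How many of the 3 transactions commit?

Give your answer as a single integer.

Answer: 1

Derivation:
txfad: no from cobalt -> abort (commits=0)
tx712: all yes -> commit (commits=1)
txedc: no from delta -> abort (commits=1)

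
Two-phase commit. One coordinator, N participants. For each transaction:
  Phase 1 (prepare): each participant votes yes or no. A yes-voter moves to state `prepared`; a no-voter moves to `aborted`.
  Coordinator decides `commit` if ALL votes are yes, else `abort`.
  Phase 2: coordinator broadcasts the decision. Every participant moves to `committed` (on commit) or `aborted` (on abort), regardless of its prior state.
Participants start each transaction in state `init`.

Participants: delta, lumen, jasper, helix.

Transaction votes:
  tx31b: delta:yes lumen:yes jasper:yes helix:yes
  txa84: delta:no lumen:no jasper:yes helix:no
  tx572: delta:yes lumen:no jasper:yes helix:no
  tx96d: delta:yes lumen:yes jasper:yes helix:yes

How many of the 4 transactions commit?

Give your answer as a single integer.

tx31b: all yes -> commit (commits=1)
txa84: no from delta, lumen, helix -> abort (commits=1)
tx572: no from lumen, helix -> abort (commits=1)
tx96d: all yes -> commit (commits=2)

Answer: 2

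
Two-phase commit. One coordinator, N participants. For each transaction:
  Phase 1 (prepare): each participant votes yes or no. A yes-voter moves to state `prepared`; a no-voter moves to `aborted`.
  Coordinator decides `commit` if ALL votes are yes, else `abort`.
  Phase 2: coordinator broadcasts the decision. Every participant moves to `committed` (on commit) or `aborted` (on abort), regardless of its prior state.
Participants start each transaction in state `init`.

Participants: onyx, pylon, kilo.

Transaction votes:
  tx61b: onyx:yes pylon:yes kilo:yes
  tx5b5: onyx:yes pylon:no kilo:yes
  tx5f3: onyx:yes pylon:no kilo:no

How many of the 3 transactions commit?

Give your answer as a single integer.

tx61b: all yes -> commit (commits=1)
tx5b5: no from pylon -> abort (commits=1)
tx5f3: no from pylon, kilo -> abort (commits=1)

Answer: 1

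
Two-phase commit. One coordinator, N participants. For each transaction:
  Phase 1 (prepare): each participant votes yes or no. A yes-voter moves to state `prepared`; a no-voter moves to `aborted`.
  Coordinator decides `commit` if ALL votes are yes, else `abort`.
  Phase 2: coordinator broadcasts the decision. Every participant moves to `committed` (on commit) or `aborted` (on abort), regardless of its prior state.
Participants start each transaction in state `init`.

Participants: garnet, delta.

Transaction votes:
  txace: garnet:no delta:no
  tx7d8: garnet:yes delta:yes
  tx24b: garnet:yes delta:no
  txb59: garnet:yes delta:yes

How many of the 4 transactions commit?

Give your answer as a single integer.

txace: no from garnet, delta -> abort (commits=0)
tx7d8: all yes -> commit (commits=1)
tx24b: no from delta -> abort (commits=1)
txb59: all yes -> commit (commits=2)

Answer: 2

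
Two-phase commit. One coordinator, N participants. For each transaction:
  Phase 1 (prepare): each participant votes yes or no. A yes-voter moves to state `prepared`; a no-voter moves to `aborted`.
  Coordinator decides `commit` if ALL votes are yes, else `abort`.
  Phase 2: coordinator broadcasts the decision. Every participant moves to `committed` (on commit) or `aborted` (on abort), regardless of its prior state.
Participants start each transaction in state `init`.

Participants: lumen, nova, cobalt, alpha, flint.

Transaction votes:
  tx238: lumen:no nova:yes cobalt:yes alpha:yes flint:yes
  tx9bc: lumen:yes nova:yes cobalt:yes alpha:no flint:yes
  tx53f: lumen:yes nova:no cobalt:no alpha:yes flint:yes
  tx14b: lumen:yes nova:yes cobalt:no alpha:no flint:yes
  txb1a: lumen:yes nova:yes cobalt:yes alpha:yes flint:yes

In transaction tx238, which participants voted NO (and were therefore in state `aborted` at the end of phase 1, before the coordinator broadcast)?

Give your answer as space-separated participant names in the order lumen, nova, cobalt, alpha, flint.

Answer: lumen

Derivation:
Txn tx238 phase 1: lumen no -> aborted; nova yes -> prepared; cobalt yes -> prepared; alpha yes -> prepared; flint yes -> prepared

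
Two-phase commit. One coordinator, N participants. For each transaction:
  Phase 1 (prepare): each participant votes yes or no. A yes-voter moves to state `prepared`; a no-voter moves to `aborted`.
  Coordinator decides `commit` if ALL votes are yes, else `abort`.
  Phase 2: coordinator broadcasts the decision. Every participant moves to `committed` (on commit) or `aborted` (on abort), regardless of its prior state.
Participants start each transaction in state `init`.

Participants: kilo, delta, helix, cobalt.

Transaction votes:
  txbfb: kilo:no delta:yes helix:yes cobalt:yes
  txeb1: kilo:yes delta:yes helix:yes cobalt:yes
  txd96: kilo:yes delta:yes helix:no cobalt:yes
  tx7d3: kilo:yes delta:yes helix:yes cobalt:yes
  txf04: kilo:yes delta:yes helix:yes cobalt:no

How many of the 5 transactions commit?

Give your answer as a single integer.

txbfb: no from kilo -> abort (commits=0)
txeb1: all yes -> commit (commits=1)
txd96: no from helix -> abort (commits=1)
tx7d3: all yes -> commit (commits=2)
txf04: no from cobalt -> abort (commits=2)

Answer: 2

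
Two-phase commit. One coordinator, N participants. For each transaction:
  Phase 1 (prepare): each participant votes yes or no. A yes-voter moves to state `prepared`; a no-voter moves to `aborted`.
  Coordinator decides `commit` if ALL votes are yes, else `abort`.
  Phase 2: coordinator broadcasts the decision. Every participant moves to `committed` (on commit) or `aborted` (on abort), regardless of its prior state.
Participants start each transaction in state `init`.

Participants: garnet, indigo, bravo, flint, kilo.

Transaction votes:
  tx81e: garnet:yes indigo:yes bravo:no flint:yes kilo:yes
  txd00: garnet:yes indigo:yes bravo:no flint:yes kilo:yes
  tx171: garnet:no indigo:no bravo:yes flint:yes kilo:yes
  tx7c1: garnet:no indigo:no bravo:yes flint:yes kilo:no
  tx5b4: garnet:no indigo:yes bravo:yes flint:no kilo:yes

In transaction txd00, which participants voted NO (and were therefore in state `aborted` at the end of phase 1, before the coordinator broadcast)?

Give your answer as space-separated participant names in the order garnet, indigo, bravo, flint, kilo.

Answer: bravo

Derivation:
Txn txd00 phase 1: garnet yes -> prepared; indigo yes -> prepared; bravo no -> aborted; flint yes -> prepared; kilo yes -> prepared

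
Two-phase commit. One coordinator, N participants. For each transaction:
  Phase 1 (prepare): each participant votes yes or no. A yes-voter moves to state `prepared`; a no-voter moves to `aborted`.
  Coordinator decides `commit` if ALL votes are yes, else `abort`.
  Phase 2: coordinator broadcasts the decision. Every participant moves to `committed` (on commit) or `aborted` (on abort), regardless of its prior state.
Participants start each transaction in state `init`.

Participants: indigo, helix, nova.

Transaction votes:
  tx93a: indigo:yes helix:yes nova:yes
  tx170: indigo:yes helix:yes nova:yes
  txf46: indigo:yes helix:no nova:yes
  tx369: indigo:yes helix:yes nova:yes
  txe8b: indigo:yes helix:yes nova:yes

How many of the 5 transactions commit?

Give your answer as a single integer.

Answer: 4

Derivation:
tx93a: all yes -> commit (commits=1)
tx170: all yes -> commit (commits=2)
txf46: no from helix -> abort (commits=2)
tx369: all yes -> commit (commits=3)
txe8b: all yes -> commit (commits=4)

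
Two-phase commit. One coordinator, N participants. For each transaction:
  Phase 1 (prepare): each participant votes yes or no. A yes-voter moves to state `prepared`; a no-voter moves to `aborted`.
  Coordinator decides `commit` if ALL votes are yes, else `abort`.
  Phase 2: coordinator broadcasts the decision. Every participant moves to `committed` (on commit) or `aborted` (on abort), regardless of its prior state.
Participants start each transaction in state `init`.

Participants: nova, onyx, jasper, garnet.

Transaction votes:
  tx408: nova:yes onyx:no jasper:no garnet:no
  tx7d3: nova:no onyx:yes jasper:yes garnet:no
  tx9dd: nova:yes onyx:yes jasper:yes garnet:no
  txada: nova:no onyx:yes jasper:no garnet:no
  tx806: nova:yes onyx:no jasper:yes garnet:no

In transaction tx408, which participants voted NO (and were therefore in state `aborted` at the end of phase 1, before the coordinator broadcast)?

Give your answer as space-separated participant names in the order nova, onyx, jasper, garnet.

Answer: onyx jasper garnet

Derivation:
Txn tx408 phase 1: nova yes -> prepared; onyx no -> aborted; jasper no -> aborted; garnet no -> aborted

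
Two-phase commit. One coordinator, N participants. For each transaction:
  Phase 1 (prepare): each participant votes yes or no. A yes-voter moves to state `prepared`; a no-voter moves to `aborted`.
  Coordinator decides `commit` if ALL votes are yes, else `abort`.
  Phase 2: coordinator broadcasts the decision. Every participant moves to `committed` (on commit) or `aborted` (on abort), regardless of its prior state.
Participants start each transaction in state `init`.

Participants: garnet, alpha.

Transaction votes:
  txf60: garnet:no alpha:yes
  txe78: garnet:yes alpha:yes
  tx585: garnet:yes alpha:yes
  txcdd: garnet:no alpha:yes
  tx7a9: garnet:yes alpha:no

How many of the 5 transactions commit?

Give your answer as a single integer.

txf60: no from garnet -> abort (commits=0)
txe78: all yes -> commit (commits=1)
tx585: all yes -> commit (commits=2)
txcdd: no from garnet -> abort (commits=2)
tx7a9: no from alpha -> abort (commits=2)

Answer: 2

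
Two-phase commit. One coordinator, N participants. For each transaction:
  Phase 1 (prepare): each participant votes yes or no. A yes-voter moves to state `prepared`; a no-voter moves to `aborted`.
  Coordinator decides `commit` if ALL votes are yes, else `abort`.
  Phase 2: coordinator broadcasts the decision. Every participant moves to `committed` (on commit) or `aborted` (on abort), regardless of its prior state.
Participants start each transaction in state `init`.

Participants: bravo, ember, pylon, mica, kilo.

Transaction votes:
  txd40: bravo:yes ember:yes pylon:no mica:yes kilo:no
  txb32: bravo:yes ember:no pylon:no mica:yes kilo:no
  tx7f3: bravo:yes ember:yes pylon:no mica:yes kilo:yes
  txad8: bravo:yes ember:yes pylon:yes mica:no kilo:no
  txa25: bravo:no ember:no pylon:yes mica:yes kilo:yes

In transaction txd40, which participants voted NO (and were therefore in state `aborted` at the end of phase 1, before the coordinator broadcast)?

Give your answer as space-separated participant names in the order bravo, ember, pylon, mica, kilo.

Txn txd40 phase 1: bravo yes -> prepared; ember yes -> prepared; pylon no -> aborted; mica yes -> prepared; kilo no -> aborted

Answer: pylon kilo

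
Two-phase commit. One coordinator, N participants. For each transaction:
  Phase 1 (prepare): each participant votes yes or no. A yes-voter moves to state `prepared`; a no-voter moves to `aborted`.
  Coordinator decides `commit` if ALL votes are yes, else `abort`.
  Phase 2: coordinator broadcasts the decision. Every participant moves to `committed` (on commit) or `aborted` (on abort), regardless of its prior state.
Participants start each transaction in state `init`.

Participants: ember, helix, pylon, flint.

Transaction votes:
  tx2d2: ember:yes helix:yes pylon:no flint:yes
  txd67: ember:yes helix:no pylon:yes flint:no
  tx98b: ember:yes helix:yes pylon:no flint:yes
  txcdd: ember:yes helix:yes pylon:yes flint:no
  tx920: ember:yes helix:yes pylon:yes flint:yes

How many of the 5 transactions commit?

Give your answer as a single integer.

tx2d2: no from pylon -> abort (commits=0)
txd67: no from helix, flint -> abort (commits=0)
tx98b: no from pylon -> abort (commits=0)
txcdd: no from flint -> abort (commits=0)
tx920: all yes -> commit (commits=1)

Answer: 1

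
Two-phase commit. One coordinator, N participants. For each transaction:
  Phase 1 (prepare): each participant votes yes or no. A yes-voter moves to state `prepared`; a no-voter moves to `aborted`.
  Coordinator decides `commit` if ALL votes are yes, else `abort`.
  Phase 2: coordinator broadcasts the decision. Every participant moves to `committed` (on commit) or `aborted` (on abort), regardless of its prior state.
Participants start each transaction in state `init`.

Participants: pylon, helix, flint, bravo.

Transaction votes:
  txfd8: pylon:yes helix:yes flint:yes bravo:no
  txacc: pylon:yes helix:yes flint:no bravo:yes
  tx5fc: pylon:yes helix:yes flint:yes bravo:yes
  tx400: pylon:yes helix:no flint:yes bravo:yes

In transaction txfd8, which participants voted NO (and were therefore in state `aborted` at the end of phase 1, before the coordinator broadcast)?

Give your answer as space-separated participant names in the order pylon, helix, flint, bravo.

Answer: bravo

Derivation:
Txn txfd8 phase 1: pylon yes -> prepared; helix yes -> prepared; flint yes -> prepared; bravo no -> aborted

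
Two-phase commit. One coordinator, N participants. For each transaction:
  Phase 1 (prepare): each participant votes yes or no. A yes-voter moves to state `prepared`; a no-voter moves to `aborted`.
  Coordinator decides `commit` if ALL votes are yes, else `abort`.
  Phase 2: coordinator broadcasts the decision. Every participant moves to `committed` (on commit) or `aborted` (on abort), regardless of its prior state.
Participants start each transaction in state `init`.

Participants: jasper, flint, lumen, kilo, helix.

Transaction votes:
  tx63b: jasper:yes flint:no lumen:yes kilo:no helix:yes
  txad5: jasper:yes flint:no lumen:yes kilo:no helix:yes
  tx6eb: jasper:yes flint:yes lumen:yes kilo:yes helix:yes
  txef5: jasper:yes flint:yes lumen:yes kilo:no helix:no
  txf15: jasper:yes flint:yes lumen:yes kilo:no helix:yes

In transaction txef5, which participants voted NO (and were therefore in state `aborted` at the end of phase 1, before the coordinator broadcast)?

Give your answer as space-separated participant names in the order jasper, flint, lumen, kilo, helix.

Txn txef5 phase 1: jasper yes -> prepared; flint yes -> prepared; lumen yes -> prepared; kilo no -> aborted; helix no -> aborted

Answer: kilo helix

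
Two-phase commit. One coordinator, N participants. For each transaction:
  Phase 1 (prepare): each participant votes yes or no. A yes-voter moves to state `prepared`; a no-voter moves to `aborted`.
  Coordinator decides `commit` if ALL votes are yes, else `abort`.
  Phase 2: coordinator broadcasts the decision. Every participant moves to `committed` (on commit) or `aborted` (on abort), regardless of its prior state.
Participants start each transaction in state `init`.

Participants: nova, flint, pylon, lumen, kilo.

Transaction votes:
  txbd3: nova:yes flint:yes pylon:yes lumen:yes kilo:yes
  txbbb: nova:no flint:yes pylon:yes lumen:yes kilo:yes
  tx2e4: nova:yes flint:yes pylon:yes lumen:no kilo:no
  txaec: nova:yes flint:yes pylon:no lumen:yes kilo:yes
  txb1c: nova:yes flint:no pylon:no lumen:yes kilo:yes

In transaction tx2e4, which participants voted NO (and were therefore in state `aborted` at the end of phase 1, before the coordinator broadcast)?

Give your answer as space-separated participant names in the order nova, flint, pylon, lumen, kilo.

Txn tx2e4 phase 1: nova yes -> prepared; flint yes -> prepared; pylon yes -> prepared; lumen no -> aborted; kilo no -> aborted

Answer: lumen kilo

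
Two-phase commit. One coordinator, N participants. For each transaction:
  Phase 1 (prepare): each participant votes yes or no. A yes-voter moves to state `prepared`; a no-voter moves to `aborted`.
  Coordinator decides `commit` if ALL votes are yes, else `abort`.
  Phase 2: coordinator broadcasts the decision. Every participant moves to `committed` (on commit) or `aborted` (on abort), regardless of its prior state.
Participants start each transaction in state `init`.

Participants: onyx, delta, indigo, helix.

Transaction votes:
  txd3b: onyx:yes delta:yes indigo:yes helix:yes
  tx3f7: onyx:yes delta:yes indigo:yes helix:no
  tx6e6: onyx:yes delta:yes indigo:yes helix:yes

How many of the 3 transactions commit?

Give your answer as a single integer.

txd3b: all yes -> commit (commits=1)
tx3f7: no from helix -> abort (commits=1)
tx6e6: all yes -> commit (commits=2)

Answer: 2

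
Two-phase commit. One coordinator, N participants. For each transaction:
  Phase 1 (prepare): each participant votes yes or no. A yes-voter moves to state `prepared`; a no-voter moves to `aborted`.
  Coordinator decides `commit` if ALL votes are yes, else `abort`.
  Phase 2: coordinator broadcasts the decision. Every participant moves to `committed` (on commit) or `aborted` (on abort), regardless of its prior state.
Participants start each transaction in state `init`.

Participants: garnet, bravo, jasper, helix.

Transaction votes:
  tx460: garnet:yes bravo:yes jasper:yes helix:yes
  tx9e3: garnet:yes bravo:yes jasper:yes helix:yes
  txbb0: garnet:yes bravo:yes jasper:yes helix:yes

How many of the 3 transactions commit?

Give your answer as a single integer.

tx460: all yes -> commit (commits=1)
tx9e3: all yes -> commit (commits=2)
txbb0: all yes -> commit (commits=3)

Answer: 3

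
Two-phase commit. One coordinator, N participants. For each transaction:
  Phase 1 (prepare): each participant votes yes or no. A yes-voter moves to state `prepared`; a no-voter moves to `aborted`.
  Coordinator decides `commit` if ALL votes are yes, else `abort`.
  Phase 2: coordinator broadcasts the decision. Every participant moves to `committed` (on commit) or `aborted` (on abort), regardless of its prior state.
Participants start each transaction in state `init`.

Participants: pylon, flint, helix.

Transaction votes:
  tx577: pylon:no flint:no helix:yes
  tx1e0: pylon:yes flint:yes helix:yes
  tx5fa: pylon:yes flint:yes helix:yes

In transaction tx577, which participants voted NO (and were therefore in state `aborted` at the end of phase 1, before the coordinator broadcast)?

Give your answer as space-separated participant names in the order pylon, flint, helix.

Answer: pylon flint

Derivation:
Txn tx577 phase 1: pylon no -> aborted; flint no -> aborted; helix yes -> prepared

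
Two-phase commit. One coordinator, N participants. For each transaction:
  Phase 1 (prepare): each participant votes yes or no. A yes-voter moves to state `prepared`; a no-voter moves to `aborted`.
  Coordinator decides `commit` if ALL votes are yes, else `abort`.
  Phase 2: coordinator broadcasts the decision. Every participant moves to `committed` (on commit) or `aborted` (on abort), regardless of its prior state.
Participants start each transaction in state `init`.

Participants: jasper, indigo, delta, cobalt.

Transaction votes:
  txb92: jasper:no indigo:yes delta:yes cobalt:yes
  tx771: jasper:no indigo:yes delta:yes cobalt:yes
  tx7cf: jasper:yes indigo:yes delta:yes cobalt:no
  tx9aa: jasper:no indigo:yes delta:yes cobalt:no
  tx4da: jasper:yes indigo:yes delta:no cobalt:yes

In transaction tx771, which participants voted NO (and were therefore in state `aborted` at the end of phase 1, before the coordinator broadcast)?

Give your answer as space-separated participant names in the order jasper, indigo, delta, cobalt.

Txn tx771 phase 1: jasper no -> aborted; indigo yes -> prepared; delta yes -> prepared; cobalt yes -> prepared

Answer: jasper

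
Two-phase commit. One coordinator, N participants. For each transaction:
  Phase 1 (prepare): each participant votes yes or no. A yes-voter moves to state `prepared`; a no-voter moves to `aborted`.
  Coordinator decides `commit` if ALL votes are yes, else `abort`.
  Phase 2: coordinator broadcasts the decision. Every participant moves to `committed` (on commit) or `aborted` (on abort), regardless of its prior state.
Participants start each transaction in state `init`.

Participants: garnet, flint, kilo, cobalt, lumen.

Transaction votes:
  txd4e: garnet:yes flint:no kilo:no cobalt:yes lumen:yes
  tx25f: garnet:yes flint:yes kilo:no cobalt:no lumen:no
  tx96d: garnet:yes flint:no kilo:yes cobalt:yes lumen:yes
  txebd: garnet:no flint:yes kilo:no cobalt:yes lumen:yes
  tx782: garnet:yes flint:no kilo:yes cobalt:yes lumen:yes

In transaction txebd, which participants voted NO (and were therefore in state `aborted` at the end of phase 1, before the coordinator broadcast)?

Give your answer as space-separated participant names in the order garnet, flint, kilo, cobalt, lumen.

Txn txebd phase 1: garnet no -> aborted; flint yes -> prepared; kilo no -> aborted; cobalt yes -> prepared; lumen yes -> prepared

Answer: garnet kilo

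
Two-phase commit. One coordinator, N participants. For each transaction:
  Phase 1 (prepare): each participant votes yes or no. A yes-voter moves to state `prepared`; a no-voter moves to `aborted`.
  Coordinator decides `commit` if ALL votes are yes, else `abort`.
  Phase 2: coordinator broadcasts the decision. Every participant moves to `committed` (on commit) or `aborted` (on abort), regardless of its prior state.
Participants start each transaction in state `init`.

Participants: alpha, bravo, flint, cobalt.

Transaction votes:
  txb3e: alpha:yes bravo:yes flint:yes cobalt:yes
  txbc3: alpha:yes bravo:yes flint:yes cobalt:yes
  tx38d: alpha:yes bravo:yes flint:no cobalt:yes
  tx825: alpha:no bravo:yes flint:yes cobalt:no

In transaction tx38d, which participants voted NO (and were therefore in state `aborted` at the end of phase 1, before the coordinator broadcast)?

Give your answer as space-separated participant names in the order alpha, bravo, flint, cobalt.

Txn tx38d phase 1: alpha yes -> prepared; bravo yes -> prepared; flint no -> aborted; cobalt yes -> prepared

Answer: flint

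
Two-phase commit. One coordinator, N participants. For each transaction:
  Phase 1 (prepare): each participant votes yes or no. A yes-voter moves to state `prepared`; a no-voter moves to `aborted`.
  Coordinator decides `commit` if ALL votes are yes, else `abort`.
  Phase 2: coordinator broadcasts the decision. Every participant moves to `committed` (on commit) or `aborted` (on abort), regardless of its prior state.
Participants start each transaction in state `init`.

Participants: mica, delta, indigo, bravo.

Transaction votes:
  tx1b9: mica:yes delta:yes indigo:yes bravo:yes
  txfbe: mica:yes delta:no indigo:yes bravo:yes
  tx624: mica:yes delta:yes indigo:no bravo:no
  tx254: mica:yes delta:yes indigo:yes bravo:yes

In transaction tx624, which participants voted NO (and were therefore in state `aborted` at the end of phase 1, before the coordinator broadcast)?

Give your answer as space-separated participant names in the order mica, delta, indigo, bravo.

Answer: indigo bravo

Derivation:
Txn tx624 phase 1: mica yes -> prepared; delta yes -> prepared; indigo no -> aborted; bravo no -> aborted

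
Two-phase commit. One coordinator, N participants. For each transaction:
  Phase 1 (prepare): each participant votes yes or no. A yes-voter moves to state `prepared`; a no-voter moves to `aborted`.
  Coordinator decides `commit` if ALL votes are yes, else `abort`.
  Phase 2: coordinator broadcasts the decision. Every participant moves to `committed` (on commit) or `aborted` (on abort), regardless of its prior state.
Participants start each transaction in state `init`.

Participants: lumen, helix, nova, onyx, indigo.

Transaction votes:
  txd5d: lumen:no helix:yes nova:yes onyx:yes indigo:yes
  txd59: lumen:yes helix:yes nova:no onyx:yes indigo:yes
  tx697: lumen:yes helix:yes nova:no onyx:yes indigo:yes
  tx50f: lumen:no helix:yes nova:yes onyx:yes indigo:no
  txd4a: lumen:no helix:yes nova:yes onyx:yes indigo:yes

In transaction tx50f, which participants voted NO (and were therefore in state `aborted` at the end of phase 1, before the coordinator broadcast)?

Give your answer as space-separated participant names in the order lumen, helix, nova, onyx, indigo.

Txn tx50f phase 1: lumen no -> aborted; helix yes -> prepared; nova yes -> prepared; onyx yes -> prepared; indigo no -> aborted

Answer: lumen indigo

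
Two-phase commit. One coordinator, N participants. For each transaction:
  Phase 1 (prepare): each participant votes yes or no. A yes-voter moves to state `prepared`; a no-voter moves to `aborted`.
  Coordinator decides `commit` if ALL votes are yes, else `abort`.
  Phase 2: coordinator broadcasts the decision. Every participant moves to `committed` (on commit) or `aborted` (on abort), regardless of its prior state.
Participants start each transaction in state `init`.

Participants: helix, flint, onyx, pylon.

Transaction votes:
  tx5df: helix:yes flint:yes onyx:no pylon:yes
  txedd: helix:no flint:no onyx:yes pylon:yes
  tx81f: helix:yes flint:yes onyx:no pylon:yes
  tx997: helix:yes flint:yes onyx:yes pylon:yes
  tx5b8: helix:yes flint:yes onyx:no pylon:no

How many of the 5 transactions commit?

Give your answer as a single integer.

Answer: 1

Derivation:
tx5df: no from onyx -> abort (commits=0)
txedd: no from helix, flint -> abort (commits=0)
tx81f: no from onyx -> abort (commits=0)
tx997: all yes -> commit (commits=1)
tx5b8: no from onyx, pylon -> abort (commits=1)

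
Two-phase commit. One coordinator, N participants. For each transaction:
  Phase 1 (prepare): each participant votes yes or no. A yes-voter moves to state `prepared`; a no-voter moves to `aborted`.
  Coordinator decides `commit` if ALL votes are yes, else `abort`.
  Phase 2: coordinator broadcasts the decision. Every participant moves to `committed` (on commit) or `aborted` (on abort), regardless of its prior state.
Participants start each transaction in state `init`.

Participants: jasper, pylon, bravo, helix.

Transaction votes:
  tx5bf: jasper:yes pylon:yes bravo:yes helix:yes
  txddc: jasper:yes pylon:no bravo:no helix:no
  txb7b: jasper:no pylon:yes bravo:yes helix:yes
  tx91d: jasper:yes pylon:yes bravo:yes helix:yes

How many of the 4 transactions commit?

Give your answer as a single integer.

tx5bf: all yes -> commit (commits=1)
txddc: no from pylon, bravo, helix -> abort (commits=1)
txb7b: no from jasper -> abort (commits=1)
tx91d: all yes -> commit (commits=2)

Answer: 2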